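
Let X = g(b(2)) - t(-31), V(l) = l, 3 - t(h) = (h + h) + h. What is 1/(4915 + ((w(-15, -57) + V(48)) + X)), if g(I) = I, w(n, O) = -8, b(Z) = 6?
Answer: 1/4865 ≈ 0.00020555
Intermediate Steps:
t(h) = 3 - 3*h (t(h) = 3 - ((h + h) + h) = 3 - (2*h + h) = 3 - 3*h)
X = -90 (X = 6 - (3 - 3*(-31)) = 6 - (3 + 93) = 6 - 1*96 = 6 - 96 = -90)
1/(4915 + ((w(-15, -57) + V(48)) + X)) = 1/(4915 + ((-8 + 48) - 90)) = 1/(4915 + (40 - 90)) = 1/(4915 - 50) = 1/4865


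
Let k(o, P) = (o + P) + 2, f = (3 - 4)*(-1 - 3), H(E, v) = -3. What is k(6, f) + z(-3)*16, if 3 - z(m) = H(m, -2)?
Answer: 108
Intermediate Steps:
z(m) = 6 (z(m) = 3 - 1*(-3) = 3 + 3 = 6)
f = 4 (f = -1*(-4) = 4)
k(o, P) = 2 + P + o (k(o, P) = (P + o) + 2 = 2 + P + o)
k(6, f) + z(-3)*16 = (2 + 4 + 6) + 6*16 = 12 + 96 = 108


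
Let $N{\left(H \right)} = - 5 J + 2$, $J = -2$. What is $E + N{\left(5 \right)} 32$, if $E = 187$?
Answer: $571$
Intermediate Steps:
$N{\left(H \right)} = 12$ ($N{\left(H \right)} = \left(-5\right) \left(-2\right) + 2 = 10 + 2 = 12$)
$E + N{\left(5 \right)} 32 = 187 + 12 \cdot 32 = 187 + 384 = 571$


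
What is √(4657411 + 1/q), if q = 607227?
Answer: √1717302145539896646/607227 ≈ 2158.1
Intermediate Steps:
√(4657411 + 1/q) = √(4657411 + 1/607227) = √(2828105709298/607227) = √1717302145539896646/607227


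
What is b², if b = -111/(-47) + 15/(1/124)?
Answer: 7661675961/2209 ≈ 3.4684e+6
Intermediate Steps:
b = 87531/47 (b = -111*(-1/47) + 15/(1/124) = 111/47 + 15*124 = 111/47 + 1860 = 87531/47 ≈ 1862.4)
b² = (87531/47)² = 7661675961/2209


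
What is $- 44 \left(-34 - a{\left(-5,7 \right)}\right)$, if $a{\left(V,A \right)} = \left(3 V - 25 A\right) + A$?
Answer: $-6556$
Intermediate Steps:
$a{\left(V,A \right)} = - 24 A + 3 V$ ($a{\left(V,A \right)} = \left(- 25 A + 3 V\right) + A = - 24 A + 3 V$)
$- 44 \left(-34 - a{\left(-5,7 \right)}\right) = - 44 \left(-34 - \left(\left(-24\right) 7 + 3 \left(-5\right)\right)\right) = - 44 \left(-34 - \left(-168 - 15\right)\right) = - 44 \left(-34 - -183\right) = - 44 \left(-34 + 183\right) = \left(-44\right) 149 = -6556$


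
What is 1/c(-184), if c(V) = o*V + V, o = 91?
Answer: -1/16928 ≈ -5.9074e-5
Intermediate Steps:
c(V) = 92*V (c(V) = 91*V + V = 92*V)
1/c(-184) = 1/(92*(-184)) = 1/(-16928) = -1/16928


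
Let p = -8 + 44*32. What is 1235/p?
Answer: 247/280 ≈ 0.88214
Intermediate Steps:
p = 1400 (p = -8 + 1408 = 1400)
1235/p = 1235/1400 = 1235*(1/1400) = 247/280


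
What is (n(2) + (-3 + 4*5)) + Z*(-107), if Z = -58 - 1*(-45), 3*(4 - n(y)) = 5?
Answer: 4231/3 ≈ 1410.3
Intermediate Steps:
n(y) = 7/3 (n(y) = 4 - 1/3*5 = 4 - 5/3 = 7/3)
Z = -13 (Z = -58 + 45 = -13)
(n(2) + (-3 + 4*5)) + Z*(-107) = (7/3 + (-3 + 4*5)) - 13*(-107) = (7/3 + (-3 + 20)) + 1391 = (7/3 + 17) + 1391 = 58/3 + 1391 = 4231/3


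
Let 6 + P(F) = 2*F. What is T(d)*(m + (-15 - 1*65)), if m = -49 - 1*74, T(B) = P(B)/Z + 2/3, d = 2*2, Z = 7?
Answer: -580/3 ≈ -193.33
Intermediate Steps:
d = 4
P(F) = -6 + 2*F
T(B) = -4/21 + 2*B/7 (T(B) = (-6 + 2*B)/7 + 2/3 = (-6 + 2*B)*(1/7) + 2*(1/3) = (-6/7 + 2*B/7) + 2/3 = -4/21 + 2*B/7)
m = -123 (m = -49 - 74 = -123)
T(d)*(m + (-15 - 1*65)) = (-4/21 + (2/7)*4)*(-123 + (-15 - 1*65)) = (-4/21 + 8/7)*(-123 + (-15 - 65)) = 20*(-123 - 80)/21 = (20/21)*(-203) = -580/3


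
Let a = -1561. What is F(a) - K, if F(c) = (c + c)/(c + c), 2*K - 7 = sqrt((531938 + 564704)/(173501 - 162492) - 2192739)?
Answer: -5/2 - I*sqrt(265743686002081)/22018 ≈ -2.5 - 740.38*I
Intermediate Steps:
K = 7/2 + I*sqrt(265743686002081)/22018 (K = 7/2 + sqrt((531938 + 564704)/(173501 - 162492) - 2192739)/2 = 7/2 + sqrt(1096642/11009 - 2192739)/2 = 7/2 + sqrt(-24138767009/11009)/2 = 7/2 + (I*sqrt(265743686002081)/11009)/2 = 7/2 + I*sqrt(265743686002081)/22018 ≈ 3.5 + 740.38*I)
F(c) = 1 (F(c) = (2*c)/((2*c)) = (2*c)*(1/(2*c)) = 1)
F(a) - K = 1 - (7/2 + I*sqrt(265743686002081)/22018) = 1 + (-7/2 - I*sqrt(265743686002081)/22018) = -5/2 - I*sqrt(265743686002081)/22018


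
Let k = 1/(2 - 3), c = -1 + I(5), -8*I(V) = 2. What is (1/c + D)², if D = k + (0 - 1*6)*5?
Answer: 25281/25 ≈ 1011.2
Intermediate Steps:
I(V) = -¼ (I(V) = -⅛*2 = -¼)
c = -5/4 (c = -1 - ¼ = -5/4 ≈ -1.2500)
k = -1 (k = 1/(-1) = -1)
D = -31 (D = -1 + (0 - 1*6)*5 = -1 + (0 - 6)*5 = -1 - 6*5 = -1 - 30 = -31)
(1/c + D)² = (1/(-5/4) - 31)² = (-⅘ - 31)² = (-159/5)² = 25281/25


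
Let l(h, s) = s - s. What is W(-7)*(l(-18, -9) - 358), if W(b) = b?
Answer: 2506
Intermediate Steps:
l(h, s) = 0
W(-7)*(l(-18, -9) - 358) = -7*(0 - 358) = -7*(-358) = 2506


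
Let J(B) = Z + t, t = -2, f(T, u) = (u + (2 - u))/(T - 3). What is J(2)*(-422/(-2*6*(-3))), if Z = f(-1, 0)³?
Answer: 3587/144 ≈ 24.910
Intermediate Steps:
f(T, u) = 2/(-3 + T)
Z = -⅛ (Z = (2/(-3 - 1))³ = (2/(-4))³ = (2*(-¼))³ = (-½)³ = -⅛ ≈ -0.12500)
J(B) = -17/8 (J(B) = -⅛ - 2 = -17/8)
J(2)*(-422/(-2*6*(-3))) = -(-3587)/(4*(-2*6*(-3))) = -(-3587)/(4*((-12*(-3)))) = -(-3587)/(4*36) = -17/8*(-211/18) = 3587/144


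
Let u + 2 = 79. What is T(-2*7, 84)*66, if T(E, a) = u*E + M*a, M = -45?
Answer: -320628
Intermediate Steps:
u = 77 (u = -2 + 79 = 77)
T(E, a) = -45*a + 77*E (T(E, a) = 77*E - 45*a = -45*a + 77*E)
T(-2*7, 84)*66 = (-45*84 + 77*(-2*7))*66 = (-3780 + 77*(-14))*66 = (-3780 - 1078)*66 = -4858*66 = -320628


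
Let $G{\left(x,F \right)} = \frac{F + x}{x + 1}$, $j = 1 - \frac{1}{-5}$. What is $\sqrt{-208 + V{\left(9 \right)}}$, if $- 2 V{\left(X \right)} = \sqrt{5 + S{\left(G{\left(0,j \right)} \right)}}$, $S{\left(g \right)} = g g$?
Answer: $\frac{\sqrt{-20800 - 10 \sqrt{161}}}{10} \approx 14.466 i$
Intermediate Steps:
$j = \frac{6}{5}$ ($j = 1 - - \frac{1}{5} = 1 + \frac{1}{5} = \frac{6}{5} \approx 1.2$)
$G{\left(x,F \right)} = \frac{F + x}{1 + x}$
$S{\left(g \right)} = g^{2}$
$V{\left(X \right)} = - \frac{\sqrt{161}}{10}$ ($V{\left(X \right)} = - \frac{\sqrt{5 + \left(\frac{\frac{6}{5} + 0}{1 + 0}\right)^{2}}}{2} = - \frac{\sqrt{5 + \left(1^{-1} \cdot \frac{6}{5}\right)^{2}}}{2} = - \frac{\sqrt{5 + \left(1 \cdot \frac{6}{5}\right)^{2}}}{2} = - \frac{\sqrt{5 + \left(\frac{6}{5}\right)^{2}}}{2} = - \frac{\sqrt{5 + \frac{36}{25}}}{2} = - \frac{\sqrt{\frac{161}{25}}}{2} = - \frac{\frac{1}{5} \sqrt{161}}{2} = - \frac{\sqrt{161}}{10}$)
$\sqrt{-208 + V{\left(9 \right)}} = \sqrt{-208 - \frac{\sqrt{161}}{10}}$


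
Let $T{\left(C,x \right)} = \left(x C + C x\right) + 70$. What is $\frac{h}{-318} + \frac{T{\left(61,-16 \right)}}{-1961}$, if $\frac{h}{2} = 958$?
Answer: $- \frac{29800}{5883} \approx -5.0654$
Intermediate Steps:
$h = 1916$ ($h = 2 \cdot 958 = 1916$)
$T{\left(C,x \right)} = 70 + 2 C x$ ($T{\left(C,x \right)} = \left(C x + C x\right) + 70 = 2 C x + 70 = 70 + 2 C x$)
$\frac{h}{-318} + \frac{T{\left(61,-16 \right)}}{-1961} = \frac{1916}{-318} + \frac{70 + 2 \cdot 61 \left(-16\right)}{-1961} = 1916 \left(- \frac{1}{318}\right) + \left(70 - 1952\right) \left(- \frac{1}{1961}\right) = - \frac{958}{159} - - \frac{1882}{1961} = - \frac{958}{159} + \frac{1882}{1961} = - \frac{29800}{5883}$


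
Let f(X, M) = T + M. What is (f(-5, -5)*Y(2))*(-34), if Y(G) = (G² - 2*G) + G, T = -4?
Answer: 612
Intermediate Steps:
Y(G) = G² - G
f(X, M) = -4 + M
(f(-5, -5)*Y(2))*(-34) = ((-4 - 5)*(2*(-1 + 2)))*(-34) = -18*(-34) = 612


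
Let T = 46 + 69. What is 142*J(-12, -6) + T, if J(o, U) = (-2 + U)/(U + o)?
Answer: 1603/9 ≈ 178.11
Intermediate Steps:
J(o, U) = (-2 + U)/(U + o)
T = 115
142*J(-12, -6) + T = 142*((-2 - 6)/(-6 - 12)) + 115 = 142*(-8/(-18)) + 115 = 142*(-1/18*(-8)) + 115 = 142*(4/9) + 115 = 568/9 + 115 = 1603/9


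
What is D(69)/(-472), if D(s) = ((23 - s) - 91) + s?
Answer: 17/118 ≈ 0.14407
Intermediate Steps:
D(s) = -68 (D(s) = (-68 - s) + s = -68)
D(69)/(-472) = -68/(-472) = -68*(-1/472) = 17/118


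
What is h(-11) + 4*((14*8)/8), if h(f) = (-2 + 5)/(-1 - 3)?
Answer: 221/4 ≈ 55.250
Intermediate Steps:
h(f) = -¾ (h(f) = 3/(-4) = 3*(-¼) = -¾)
h(-11) + 4*((14*8)/8) = -¾ + 4*((14*8)/8) = -¾ + 4*(112*(⅛)) = -¾ + 4*14 = -¾ + 56 = 221/4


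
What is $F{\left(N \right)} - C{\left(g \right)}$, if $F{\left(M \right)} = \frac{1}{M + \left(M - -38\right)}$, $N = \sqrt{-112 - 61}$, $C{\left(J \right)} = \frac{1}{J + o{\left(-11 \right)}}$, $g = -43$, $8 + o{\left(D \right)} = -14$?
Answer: $\frac{2303}{69420} - \frac{i \sqrt{173}}{1068} \approx 0.033175 - 0.012315 i$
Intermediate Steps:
$o{\left(D \right)} = -22$ ($o{\left(D \right)} = -8 - 14 = -22$)
$C{\left(J \right)} = \frac{1}{-22 + J}$ ($C{\left(J \right)} = \frac{1}{J - 22} = \frac{1}{-22 + J}$)
$N = i \sqrt{173}$ ($N = \sqrt{-173} = i \sqrt{173} \approx 13.153 i$)
$F{\left(M \right)} = \frac{1}{38 + 2 M}$ ($F{\left(M \right)} = \frac{1}{M + \left(M + 38\right)} = \frac{1}{M + \left(38 + M\right)} = \frac{1}{38 + 2 M}$)
$F{\left(N \right)} - C{\left(g \right)} = \frac{1}{2 \left(19 + i \sqrt{173}\right)} - \frac{1}{-22 - 43} = \frac{1}{2 \left(19 + i \sqrt{173}\right)} - \frac{1}{-65} = \frac{1}{2 \left(19 + i \sqrt{173}\right)} - - \frac{1}{65} = \frac{1}{2 \left(19 + i \sqrt{173}\right)} + \frac{1}{65} = \frac{1}{65} + \frac{1}{2 \left(19 + i \sqrt{173}\right)}$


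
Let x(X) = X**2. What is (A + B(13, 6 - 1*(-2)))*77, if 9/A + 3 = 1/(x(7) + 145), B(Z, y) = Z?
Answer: 63877/83 ≈ 769.60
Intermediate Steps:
A = -1746/581 (A = 9/(-3 + 1/(7**2 + 145)) = 9/(-3 + 1/(49 + 145)) = 9/(-3 + 1/194) = 9/(-581/194) = 9*(-194/581) = -1746/581 ≈ -3.0052)
(A + B(13, 6 - 1*(-2)))*77 = (-1746/581 + 13)*77 = (5807/581)*77 = 63877/83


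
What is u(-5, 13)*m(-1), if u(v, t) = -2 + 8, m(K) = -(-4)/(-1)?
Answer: -24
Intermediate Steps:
m(K) = -4 (m(K) = -(-4)*(-1) = -1*4 = -4)
u(v, t) = 6
u(-5, 13)*m(-1) = 6*(-4) = -24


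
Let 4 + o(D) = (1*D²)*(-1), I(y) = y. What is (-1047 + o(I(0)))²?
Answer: 1104601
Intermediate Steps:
o(D) = -4 - D² (o(D) = -4 + (1*D²)*(-1) = -4 + D²*(-1) = -4 - D²)
(-1047 + o(I(0)))² = (-1047 + (-4 - 1*0²))² = (-1047 + (-4 - 1*0))² = (-1047 + (-4 + 0))² = (-1047 - 4)² = (-1051)² = 1104601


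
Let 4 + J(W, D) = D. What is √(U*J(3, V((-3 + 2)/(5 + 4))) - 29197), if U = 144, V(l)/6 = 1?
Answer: I*√28909 ≈ 170.03*I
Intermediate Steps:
V(l) = 6 (V(l) = 6*1 = 6)
J(W, D) = -4 + D
√(U*J(3, V((-3 + 2)/(5 + 4))) - 29197) = √(144*(-4 + 6) - 29197) = √(144*2 - 29197) = √(288 - 29197) = √(-28909) = I*√28909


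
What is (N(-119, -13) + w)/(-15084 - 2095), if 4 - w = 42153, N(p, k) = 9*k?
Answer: 42266/17179 ≈ 2.4603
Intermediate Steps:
w = -42149 (w = 4 - 1*42153 = 4 - 42153 = -42149)
(N(-119, -13) + w)/(-15084 - 2095) = (9*(-13) - 42149)/(-15084 - 2095) = (-117 - 42149)/(-17179) = -42266*(-1/17179) = 42266/17179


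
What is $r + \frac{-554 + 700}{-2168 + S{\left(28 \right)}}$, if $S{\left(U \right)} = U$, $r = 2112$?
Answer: $\frac{2259767}{1070} \approx 2111.9$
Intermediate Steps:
$r + \frac{-554 + 700}{-2168 + S{\left(28 \right)}} = 2112 + \frac{-554 + 700}{-2168 + 28} = 2112 + \frac{146}{-2140} = 2112 + 146 \left(- \frac{1}{2140}\right) = 2112 - \frac{73}{1070} = \frac{2259767}{1070}$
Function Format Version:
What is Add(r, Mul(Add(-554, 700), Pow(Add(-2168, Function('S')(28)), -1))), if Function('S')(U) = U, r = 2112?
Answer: Rational(2259767, 1070) ≈ 2111.9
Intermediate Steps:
Add(r, Mul(Add(-554, 700), Pow(Add(-2168, Function('S')(28)), -1))) = Add(2112, Mul(Add(-554, 700), Pow(Add(-2168, 28), -1))) = Add(2112, Mul(146, Pow(-2140, -1))) = Add(2112, Mul(146, Rational(-1, 2140))) = Add(2112, Rational(-73, 1070)) = Rational(2259767, 1070)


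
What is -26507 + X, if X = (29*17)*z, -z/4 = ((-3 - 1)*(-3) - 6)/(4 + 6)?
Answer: -138451/5 ≈ -27690.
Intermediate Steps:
z = -12/5 (z = -4*((-3 - 1)*(-3) - 6)/(4 + 6) = -4*(-4*(-3) - 6)/10 = -4*(12 - 6)/10 = -24/10 = -4*3/5 = -12/5 ≈ -2.4000)
X = -5916/5 (X = (29*17)*(-12/5) = 493*(-12/5) = -5916/5 ≈ -1183.2)
-26507 + X = -26507 - 5916/5 = -138451/5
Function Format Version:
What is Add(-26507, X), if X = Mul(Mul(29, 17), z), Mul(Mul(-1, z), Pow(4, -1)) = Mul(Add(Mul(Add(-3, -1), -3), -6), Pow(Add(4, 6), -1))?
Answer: Rational(-138451, 5) ≈ -27690.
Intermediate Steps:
z = Rational(-12, 5) (z = Mul(-4, Mul(Add(Mul(Add(-3, -1), -3), -6), Pow(Add(4, 6), -1))) = Mul(-4, Mul(Add(Mul(-4, -3), -6), Pow(10, -1))) = Mul(-4, Mul(Add(12, -6), Rational(1, 10))) = Mul(-4, Mul(6, Rational(1, 10))) = Mul(-4, Rational(3, 5)) = Rational(-12, 5) ≈ -2.4000)
X = Rational(-5916, 5) (X = Mul(Mul(29, 17), Rational(-12, 5)) = Mul(493, Rational(-12, 5)) = Rational(-5916, 5) ≈ -1183.2)
Add(-26507, X) = Add(-26507, Rational(-5916, 5)) = Rational(-138451, 5)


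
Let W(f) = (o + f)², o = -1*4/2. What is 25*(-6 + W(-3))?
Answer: 475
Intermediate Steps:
o = -2 (o = -4*½ = -2)
W(f) = (-2 + f)²
25*(-6 + W(-3)) = 25*(-6 + (-2 - 3)²) = 25*(-6 + (-5)²) = 25*(-6 + 25) = 25*19 = 475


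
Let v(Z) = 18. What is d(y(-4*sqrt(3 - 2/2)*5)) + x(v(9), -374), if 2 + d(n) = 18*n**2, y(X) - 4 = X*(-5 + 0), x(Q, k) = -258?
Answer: 360028 + 14400*sqrt(2) ≈ 3.8039e+5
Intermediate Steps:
y(X) = 4 - 5*X (y(X) = 4 + X*(-5 + 0) = 4 + X*(-5) = 4 - 5*X)
d(n) = -2 + 18*n**2
d(y(-4*sqrt(3 - 2/2)*5)) + x(v(9), -374) = (-2 + 18*(4 - 5*(-4*sqrt(3 - 2/2))*5)**2) - 258 = (-2 + 18*(4 - 5*(-4*sqrt(3 - 2*1/2))*5)**2) - 258 = (-2 + 18*(4 - 5*(-4*sqrt(3 - 1))*5)**2) - 258 = (-2 + 18*(4 - 5*(-4*sqrt(2))*5)**2) - 258 = (-2 + 18*(4 - (-100)*sqrt(2))**2) - 258 = (-2 + 18*(4 + 100*sqrt(2))**2) - 258 = -260 + 18*(4 + 100*sqrt(2))**2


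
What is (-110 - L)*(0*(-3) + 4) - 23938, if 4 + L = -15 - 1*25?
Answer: -24202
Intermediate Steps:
L = -44 (L = -4 + (-15 - 1*25) = -4 + (-15 - 25) = -4 - 40 = -44)
(-110 - L)*(0*(-3) + 4) - 23938 = (-110 - 1*(-44))*(0*(-3) + 4) - 23938 = (-110 + 44)*(0 + 4) - 23938 = -66*4 - 23938 = -264 - 23938 = -24202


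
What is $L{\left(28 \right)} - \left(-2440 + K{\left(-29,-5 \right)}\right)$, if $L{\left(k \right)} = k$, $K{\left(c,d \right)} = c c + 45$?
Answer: $1582$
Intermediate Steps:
$K{\left(c,d \right)} = 45 + c^{2}$ ($K{\left(c,d \right)} = c^{2} + 45 = 45 + c^{2}$)
$L{\left(28 \right)} - \left(-2440 + K{\left(-29,-5 \right)}\right) = 28 - \left(-2440 + \left(45 + \left(-29\right)^{2}\right)\right) = 28 - \left(-2440 + \left(45 + 841\right)\right) = 28 - \left(-2440 + 886\right) = 28 - -1554 = 28 + 1554 = 1582$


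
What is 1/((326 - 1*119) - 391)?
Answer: -1/184 ≈ -0.0054348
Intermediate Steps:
1/((326 - 1*119) - 391) = 1/((326 - 119) - 391) = 1/(207 - 391) = 1/(-184) = -1/184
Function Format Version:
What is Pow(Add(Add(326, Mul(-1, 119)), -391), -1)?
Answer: Rational(-1, 184) ≈ -0.0054348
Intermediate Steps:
Pow(Add(Add(326, Mul(-1, 119)), -391), -1) = Pow(Add(Add(326, -119), -391), -1) = Pow(Add(207, -391), -1) = Pow(-184, -1) = Rational(-1, 184)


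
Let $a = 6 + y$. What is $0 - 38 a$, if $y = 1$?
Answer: $-266$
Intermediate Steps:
$a = 7$ ($a = 6 + 1 = 7$)
$0 - 38 a = 0 - 266 = -266$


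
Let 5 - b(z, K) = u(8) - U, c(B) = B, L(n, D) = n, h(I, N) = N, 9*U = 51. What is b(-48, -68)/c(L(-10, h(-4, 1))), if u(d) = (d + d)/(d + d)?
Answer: -29/30 ≈ -0.96667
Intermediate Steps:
U = 17/3 (U = (⅑)*51 = 17/3 ≈ 5.6667)
u(d) = 1 (u(d) = (2*d)/((2*d)) = (2*d)*(1/(2*d)) = 1)
b(z, K) = 29/3 (b(z, K) = 5 - (1 - 1*17/3) = 5 - (1 - 17/3) = 5 - 1*(-14/3) = 5 + 14/3 = 29/3)
b(-48, -68)/c(L(-10, h(-4, 1))) = (29/3)/(-10) = (29/3)*(-⅒) = -29/30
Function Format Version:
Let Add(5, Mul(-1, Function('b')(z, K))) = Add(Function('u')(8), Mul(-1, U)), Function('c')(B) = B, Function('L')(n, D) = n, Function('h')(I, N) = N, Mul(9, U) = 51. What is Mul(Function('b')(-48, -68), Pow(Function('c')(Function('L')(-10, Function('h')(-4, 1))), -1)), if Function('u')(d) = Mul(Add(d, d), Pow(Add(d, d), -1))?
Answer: Rational(-29, 30) ≈ -0.96667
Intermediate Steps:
U = Rational(17, 3) (U = Mul(Rational(1, 9), 51) = Rational(17, 3) ≈ 5.6667)
Function('u')(d) = 1 (Function('u')(d) = Mul(Mul(2, d), Pow(Mul(2, d), -1)) = Mul(Mul(2, d), Mul(Rational(1, 2), Pow(d, -1))) = 1)
Function('b')(z, K) = Rational(29, 3) (Function('b')(z, K) = Add(5, Mul(-1, Add(1, Mul(-1, Rational(17, 3))))) = Add(5, Mul(-1, Add(1, Rational(-17, 3)))) = Add(5, Mul(-1, Rational(-14, 3))) = Add(5, Rational(14, 3)) = Rational(29, 3))
Mul(Function('b')(-48, -68), Pow(Function('c')(Function('L')(-10, Function('h')(-4, 1))), -1)) = Mul(Rational(29, 3), Pow(-10, -1)) = Mul(Rational(29, 3), Rational(-1, 10)) = Rational(-29, 30)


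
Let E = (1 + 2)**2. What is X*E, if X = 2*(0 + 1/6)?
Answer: 3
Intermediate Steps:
E = 9 (E = 3**2 = 9)
X = 1/3 (X = 2*(0 + 1/6) = 2*(1/6) = 1/3 ≈ 0.33333)
X*E = (1/3)*9 = 3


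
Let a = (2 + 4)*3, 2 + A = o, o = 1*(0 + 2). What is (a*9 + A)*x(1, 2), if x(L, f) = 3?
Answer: 486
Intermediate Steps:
o = 2 (o = 1*2 = 2)
A = 0 (A = -2 + 2 = 0)
a = 18 (a = 6*3 = 18)
(a*9 + A)*x(1, 2) = (18*9 + 0)*3 = (162 + 0)*3 = 162*3 = 486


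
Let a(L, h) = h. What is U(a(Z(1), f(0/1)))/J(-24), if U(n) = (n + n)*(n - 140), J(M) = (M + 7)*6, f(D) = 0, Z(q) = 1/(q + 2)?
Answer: 0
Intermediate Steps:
Z(q) = 1/(2 + q)
J(M) = 42 + 6*M (J(M) = (7 + M)*6 = 42 + 6*M)
U(n) = 2*n*(-140 + n) (U(n) = (2*n)*(-140 + n) = 2*n*(-140 + n))
U(a(Z(1), f(0/1)))/J(-24) = (2*0*(-140 + 0))/(42 + 6*(-24)) = (2*0*(-140))/(42 - 144) = 0/(-102) = 0*(-1/102) = 0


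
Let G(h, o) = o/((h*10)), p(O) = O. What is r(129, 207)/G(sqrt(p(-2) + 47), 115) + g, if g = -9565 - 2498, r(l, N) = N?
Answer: -12063 + 54*sqrt(5) ≈ -11942.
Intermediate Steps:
G(h, o) = o/(10*h) (G(h, o) = o/((10*h)) = o*(1/(10*h)) = o/(10*h))
g = -12063
r(129, 207)/G(sqrt(p(-2) + 47), 115) + g = 207/(((1/10)*115/sqrt(-2 + 47))) - 12063 = 207/(((1/10)*115/sqrt(45))) - 12063 = 207/(((1/10)*115/(3*sqrt(5)))) - 12063 = 207/(((1/10)*115*(sqrt(5)/15))) - 12063 = 207/((23*sqrt(5)/30)) - 12063 = 207*(6*sqrt(5)/23) - 12063 = 54*sqrt(5) - 12063 = -12063 + 54*sqrt(5)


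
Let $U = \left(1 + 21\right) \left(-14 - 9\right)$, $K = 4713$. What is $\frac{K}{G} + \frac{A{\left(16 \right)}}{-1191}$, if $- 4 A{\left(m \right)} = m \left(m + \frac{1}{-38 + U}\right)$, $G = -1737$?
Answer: $- \frac{83141753}{31261368} \approx -2.6596$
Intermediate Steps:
$U = -506$ ($U = 22 \left(-23\right) = -506$)
$A{\left(m \right)} = - \frac{m \left(- \frac{1}{544} + m\right)}{4}$ ($A{\left(m \right)} = - \frac{m \left(m + \frac{1}{-38 - 506}\right)}{4} = - \frac{m \left(m + \frac{1}{-544}\right)}{4} = - \frac{m \left(m - \frac{1}{544}\right)}{4} = - \frac{m \left(- \frac{1}{544} + m\right)}{4}$)
$\frac{K}{G} + \frac{A{\left(16 \right)}}{-1191} = \frac{4713}{-1737} + \frac{\frac{1}{2176} \cdot 16 \left(1 - 8704\right)}{-1191} = 4713 \left(- \frac{1}{1737}\right) + \frac{1}{2176} \cdot 16 \left(1 - 8704\right) \left(- \frac{1}{1191}\right) = - \frac{1571}{579} + \frac{1}{2176} \cdot 16 \left(-8703\right) \left(- \frac{1}{1191}\right) = - \frac{1571}{579} - - \frac{2901}{53992} = - \frac{1571}{579} + \frac{2901}{53992} = - \frac{83141753}{31261368}$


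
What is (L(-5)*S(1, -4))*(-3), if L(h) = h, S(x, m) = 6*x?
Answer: 90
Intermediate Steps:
(L(-5)*S(1, -4))*(-3) = -30*(-3) = 90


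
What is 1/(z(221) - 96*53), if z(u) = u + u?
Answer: -1/4646 ≈ -0.00021524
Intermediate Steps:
z(u) = 2*u
1/(z(221) - 96*53) = 1/(2*221 - 96*53) = 1/(442 - 5088) = 1/(-4646) = -1/4646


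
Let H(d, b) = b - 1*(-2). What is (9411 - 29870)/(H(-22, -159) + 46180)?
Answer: -20459/46023 ≈ -0.44454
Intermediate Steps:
H(d, b) = 2 + b (H(d, b) = b + 2 = 2 + b)
(9411 - 29870)/(H(-22, -159) + 46180) = (9411 - 29870)/((2 - 159) + 46180) = -20459/(-157 + 46180) = -20459/46023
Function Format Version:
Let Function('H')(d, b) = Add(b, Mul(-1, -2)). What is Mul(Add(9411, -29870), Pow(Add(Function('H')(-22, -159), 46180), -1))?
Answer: Rational(-20459, 46023) ≈ -0.44454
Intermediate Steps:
Function('H')(d, b) = Add(2, b) (Function('H')(d, b) = Add(b, 2) = Add(2, b))
Mul(Add(9411, -29870), Pow(Add(Function('H')(-22, -159), 46180), -1)) = Mul(Add(9411, -29870), Pow(Add(Add(2, -159), 46180), -1)) = Mul(-20459, Pow(Add(-157, 46180), -1)) = Mul(-20459, Pow(46023, -1)) = Mul(-20459, Rational(1, 46023)) = Rational(-20459, 46023)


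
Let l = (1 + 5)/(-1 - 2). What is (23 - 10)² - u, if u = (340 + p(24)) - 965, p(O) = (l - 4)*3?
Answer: 812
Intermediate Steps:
l = -2 (l = 6/(-3) = 6*(-⅓) = -2)
p(O) = -18 (p(O) = (-2 - 4)*3 = -6*3 = -18)
u = -643 (u = (340 - 18) - 965 = 322 - 965 = -643)
(23 - 10)² - u = (23 - 10)² - 1*(-643) = 13² + 643 = 169 + 643 = 812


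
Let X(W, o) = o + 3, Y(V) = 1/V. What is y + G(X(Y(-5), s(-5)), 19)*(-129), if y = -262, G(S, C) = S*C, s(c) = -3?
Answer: -262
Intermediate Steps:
X(W, o) = 3 + o
G(S, C) = C*S
y + G(X(Y(-5), s(-5)), 19)*(-129) = -262 + (19*(3 - 3))*(-129) = -262 + (19*0)*(-129) = -262 + 0*(-129) = -262 + 0 = -262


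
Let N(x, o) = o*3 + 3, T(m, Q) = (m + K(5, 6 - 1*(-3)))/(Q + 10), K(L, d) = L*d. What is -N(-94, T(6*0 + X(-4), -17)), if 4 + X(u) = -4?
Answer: 90/7 ≈ 12.857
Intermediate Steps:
X(u) = -8 (X(u) = -4 - 4 = -8)
T(m, Q) = (45 + m)/(10 + Q) (T(m, Q) = (m + 5*(6 - 1*(-3)))/(Q + 10) = (m + 5*(6 + 3))/(10 + Q) = (m + 5*9)/(10 + Q) = (m + 45)/(10 + Q) = (45 + m)/(10 + Q))
N(x, o) = 3 + 3*o (N(x, o) = 3*o + 3 = 3 + 3*o)
-N(-94, T(6*0 + X(-4), -17)) = -(3 + 3*((45 + (6*0 - 8))/(10 - 17))) = -(3 + 3*((45 + (0 - 8))/(-7))) = -(3 + 3*(-(45 - 8)/7)) = -(3 + 3*(-1/7*37)) = -(3 + 3*(-37/7)) = -(3 - 111/7) = -1*(-90/7) = 90/7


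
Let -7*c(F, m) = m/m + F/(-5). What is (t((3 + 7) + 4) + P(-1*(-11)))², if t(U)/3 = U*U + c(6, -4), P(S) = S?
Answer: 439657024/1225 ≈ 3.5890e+5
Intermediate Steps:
c(F, m) = -⅐ + F/35 (c(F, m) = -(m/m + F/(-5))/7 = -(1 + F*(-⅕))/7 = -(1 - F/5)/7 = -⅐ + F/35)
t(U) = 3/35 + 3*U² (t(U) = 3*(U*U + (-⅐ + (1/35)*6)) = 3*(U² + (-⅐ + 6/35)) = 3*(U² + 1/35) = 3*(1/35 + U²) = 3/35 + 3*U²)
(t((3 + 7) + 4) + P(-1*(-11)))² = ((3/35 + 3*((3 + 7) + 4)²) - 1*(-11))² = ((3/35 + 3*(10 + 4)²) + 11)² = ((3/35 + 3*14²) + 11)² = ((3/35 + 3*196) + 11)² = ((3/35 + 588) + 11)² = (20583/35 + 11)² = (20968/35)² = 439657024/1225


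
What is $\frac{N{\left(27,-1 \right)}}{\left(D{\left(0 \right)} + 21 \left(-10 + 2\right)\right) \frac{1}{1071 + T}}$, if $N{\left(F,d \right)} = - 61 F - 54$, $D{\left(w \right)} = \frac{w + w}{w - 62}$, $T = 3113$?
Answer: $42363$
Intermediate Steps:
$D{\left(w \right)} = \frac{2 w}{-62 + w}$
$N{\left(F,d \right)} = -54 - 61 F$
$\frac{N{\left(27,-1 \right)}}{\left(D{\left(0 \right)} + 21 \left(-10 + 2\right)\right) \frac{1}{1071 + T}} = \frac{-54 - 1647}{\left(2 \cdot 0 \frac{1}{-62 + 0} + 21 \left(-10 + 2\right)\right) \frac{1}{1071 + 3113}} = \frac{-54 - 1647}{\left(2 \cdot 0 \frac{1}{-62} + 21 \left(-8\right)\right) \frac{1}{4184}} = - \frac{1701}{\left(2 \cdot 0 \left(- \frac{1}{62}\right) - 168\right) \frac{1}{4184}} = - \frac{1701}{\left(0 - 168\right) \frac{1}{4184}} = - \frac{1701}{\left(-168\right) \frac{1}{4184}} = - \frac{1701}{- \frac{21}{523}} = \left(-1701\right) \left(- \frac{523}{21}\right) = 42363$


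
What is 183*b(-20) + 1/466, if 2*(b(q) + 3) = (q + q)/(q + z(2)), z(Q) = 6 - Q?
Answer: -298471/932 ≈ -320.25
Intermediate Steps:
b(q) = -3 + q/(4 + q) (b(q) = -3 + ((q + q)/(q + (6 - 1*2)))/2 = -3 + ((2*q)/(q + (6 - 2)))/2 = -3 + ((2*q)/(q + 4))/2 = -3 + ((2*q)/(4 + q))/2 = -3 + (2*q/(4 + q))/2 = -3 + q/(4 + q))
183*b(-20) + 1/466 = 183*(2*(-6 - 1*(-20))/(4 - 20)) + 1/466 = 183*(2*(-6 + 20)/(-16)) + 1/466 = 183*(2*(-1/16)*14) + 1/466 = 183*(-7/4) + 1/466 = -1281/4 + 1/466 = -298471/932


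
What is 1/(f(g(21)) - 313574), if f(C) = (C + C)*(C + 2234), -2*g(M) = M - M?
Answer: -1/313574 ≈ -3.1890e-6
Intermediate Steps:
g(M) = 0 (g(M) = -(M - M)/2 = -½*0 = 0)
f(C) = 2*C*(2234 + C) (f(C) = (2*C)*(2234 + C) = 2*C*(2234 + C))
1/(f(g(21)) - 313574) = 1/(2*0*(2234 + 0) - 313574) = 1/(2*0*2234 - 313574) = 1/(0 - 313574) = 1/(-313574) = -1/313574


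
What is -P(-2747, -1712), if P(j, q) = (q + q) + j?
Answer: 6171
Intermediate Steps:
P(j, q) = j + 2*q (P(j, q) = 2*q + j = j + 2*q)
-P(-2747, -1712) = -(-2747 + 2*(-1712)) = -(-2747 - 3424) = -1*(-6171) = 6171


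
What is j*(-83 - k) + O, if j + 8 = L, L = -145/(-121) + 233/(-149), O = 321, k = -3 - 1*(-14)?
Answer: 19964389/18029 ≈ 1107.3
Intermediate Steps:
k = 11 (k = -3 + 14 = 11)
L = -6588/18029 (L = -145*(-1/121) + 233*(-1/149) = 145/121 - 233/149 = -6588/18029 ≈ -0.36541)
j = -150820/18029 (j = -8 - 6588/18029 = -150820/18029 ≈ -8.3654)
j*(-83 - k) + O = -150820*(-83 - 1*11)/18029 + 321 = -150820*(-83 - 11)/18029 + 321 = -150820/18029*(-94) + 321 = 14177080/18029 + 321 = 19964389/18029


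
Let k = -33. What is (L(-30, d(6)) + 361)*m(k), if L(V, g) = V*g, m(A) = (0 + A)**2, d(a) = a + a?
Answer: 1089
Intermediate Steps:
d(a) = 2*a
m(A) = A**2
(L(-30, d(6)) + 361)*m(k) = (-60*6 + 361)*(-33)**2 = (-30*12 + 361)*1089 = (-360 + 361)*1089 = 1*1089 = 1089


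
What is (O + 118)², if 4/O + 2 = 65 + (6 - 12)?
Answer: 45292900/3249 ≈ 13941.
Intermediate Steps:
O = 4/57 (O = 4/(-2 + (65 + (6 - 12))) = 4/(-2 + (65 - 6)) = 4/(-2 + 59) = 4/57 ≈ 0.070175)
(O + 118)² = (4/57 + 118)² = (6730/57)² = 45292900/3249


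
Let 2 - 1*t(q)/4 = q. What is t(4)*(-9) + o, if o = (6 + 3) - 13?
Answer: 68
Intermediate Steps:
o = -4 (o = 9 - 13 = -4)
t(q) = 8 - 4*q
t(4)*(-9) + o = (8 - 4*4)*(-9) - 4 = (8 - 16)*(-9) - 4 = -8*(-9) - 4 = 72 - 4 = 68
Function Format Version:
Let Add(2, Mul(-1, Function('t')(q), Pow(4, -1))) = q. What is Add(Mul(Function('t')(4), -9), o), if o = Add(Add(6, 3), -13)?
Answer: 68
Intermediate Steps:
o = -4 (o = Add(9, -13) = -4)
Function('t')(q) = Add(8, Mul(-4, q))
Add(Mul(Function('t')(4), -9), o) = Add(Mul(Add(8, Mul(-4, 4)), -9), -4) = Add(Mul(Add(8, -16), -9), -4) = Add(Mul(-8, -9), -4) = Add(72, -4) = 68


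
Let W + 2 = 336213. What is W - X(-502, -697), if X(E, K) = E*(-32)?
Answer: 320147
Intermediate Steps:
W = 336211 (W = -2 + 336213 = 336211)
X(E, K) = -32*E
W - X(-502, -697) = 336211 - (-32)*(-502) = 336211 - 1*16064 = 336211 - 16064 = 320147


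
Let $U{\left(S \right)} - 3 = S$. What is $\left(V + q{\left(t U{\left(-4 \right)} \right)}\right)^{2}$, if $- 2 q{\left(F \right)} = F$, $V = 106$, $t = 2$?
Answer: $11449$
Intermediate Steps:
$U{\left(S \right)} = 3 + S$
$q{\left(F \right)} = - \frac{F}{2}$
$\left(V + q{\left(t U{\left(-4 \right)} \right)}\right)^{2} = \left(106 - \frac{2 \left(3 - 4\right)}{2}\right)^{2} = \left(106 - \frac{2 \left(-1\right)}{2}\right)^{2} = \left(106 - -1\right)^{2} = \left(106 + 1\right)^{2} = 107^{2} = 11449$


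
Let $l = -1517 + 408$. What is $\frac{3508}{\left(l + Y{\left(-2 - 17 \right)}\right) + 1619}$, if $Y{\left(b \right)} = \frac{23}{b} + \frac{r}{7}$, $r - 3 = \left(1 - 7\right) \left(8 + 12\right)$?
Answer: $\frac{233282}{32723} \approx 7.129$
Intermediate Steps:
$l = -1109$
$r = -117$ ($r = 3 + \left(1 - 7\right) \left(8 + 12\right) = 3 - 120 = -117$)
$Y{\left(b \right)} = - \frac{117}{7} + \frac{23}{b}$ ($Y{\left(b \right)} = \frac{23}{b} - \frac{117}{7} = - \frac{117}{7} + \frac{23}{b}$)
$\frac{3508}{\left(l + Y{\left(-2 - 17 \right)}\right) + 1619} = \frac{3508}{\left(-1109 - \left(\frac{117}{7} - \frac{23}{-2 - 17}\right)\right) + 1619} = \frac{3508}{\left(-1109 - \left(\frac{117}{7} - \frac{23}{-19}\right)\right) + 1619} = \frac{3508}{\left(-1109 + \left(- \frac{117}{7} + 23 \left(- \frac{1}{19}\right)\right)\right) + 1619} = \frac{3508}{\left(-1109 - \frac{2384}{133}\right) + 1619} = \frac{3508}{- \frac{149881}{133} + 1619} = \frac{3508}{\frac{65446}{133}} = 3508 \cdot \frac{133}{65446} = \frac{233282}{32723}$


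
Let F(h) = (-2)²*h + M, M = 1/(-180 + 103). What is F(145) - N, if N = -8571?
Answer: 704626/77 ≈ 9151.0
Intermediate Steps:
M = -1/77 (M = 1/(-77) = -1/77 ≈ -0.012987)
F(h) = -1/77 + 4*h (F(h) = (-2)²*h - 1/77 = 4*h - 1/77 = -1/77 + 4*h)
F(145) - N = (-1/77 + 4*145) - 1*(-8571) = (-1/77 + 580) + 8571 = 44659/77 + 8571 = 704626/77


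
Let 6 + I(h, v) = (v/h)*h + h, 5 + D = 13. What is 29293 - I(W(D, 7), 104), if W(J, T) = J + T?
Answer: 29180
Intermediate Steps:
D = 8 (D = -5 + 13 = 8)
I(h, v) = -6 + h + v (I(h, v) = -6 + ((v/h)*h + h) = -6 + (v + h) = -6 + (h + v) = -6 + h + v)
29293 - I(W(D, 7), 104) = 29293 - (-6 + (8 + 7) + 104) = 29293 - (-6 + 15 + 104) = 29293 - 1*113 = 29293 - 113 = 29180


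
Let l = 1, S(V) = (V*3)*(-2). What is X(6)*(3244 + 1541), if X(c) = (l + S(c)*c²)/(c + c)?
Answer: -2065525/4 ≈ -5.1638e+5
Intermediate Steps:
S(V) = -6*V (S(V) = (3*V)*(-2) = -6*V)
X(c) = (1 - 6*c³)/(2*c) (X(c) = (1 + (-6*c)*c²)/(c + c) = (1 - 6*c³)/((2*c)) = (1 - 6*c³)*(1/(2*c)) = (1 - 6*c³)/(2*c))
X(6)*(3244 + 1541) = ((½)*(1 - 6*6³)/6)*(3244 + 1541) = ((½)*(⅙)*(1 - 6*216))*4785 = ((½)*(⅙)*(1 - 1296))*4785 = ((½)*(⅙)*(-1295))*4785 = -1295/12*4785 = -2065525/4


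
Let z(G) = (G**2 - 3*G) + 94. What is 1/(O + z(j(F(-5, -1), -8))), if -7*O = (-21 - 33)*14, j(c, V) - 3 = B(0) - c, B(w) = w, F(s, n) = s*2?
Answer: 1/332 ≈ 0.0030120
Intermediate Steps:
F(s, n) = 2*s
j(c, V) = 3 - c (j(c, V) = 3 + (0 - c) = 3 - c)
z(G) = 94 + G**2 - 3*G
O = 108 (O = -(-21 - 33)*14/7 = -(-54)*14/7 = -1/7*(-756) = 108)
1/(O + z(j(F(-5, -1), -8))) = 1/(108 + (94 + (3 - 2*(-5))**2 - 3*(3 - 2*(-5)))) = 1/(108 + (94 + (3 - 1*(-10))**2 - 3*(3 - 1*(-10)))) = 1/(108 + (94 + (3 + 10)**2 - 3*(3 + 10))) = 1/(108 + (94 + 13**2 - 3*13)) = 1/(108 + (94 + 169 - 39)) = 1/(108 + 224) = 1/332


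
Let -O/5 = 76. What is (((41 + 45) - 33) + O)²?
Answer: 106929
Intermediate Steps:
O = -380 (O = -5*76 = -380)
(((41 + 45) - 33) + O)² = (((41 + 45) - 33) - 380)² = ((86 - 33) - 380)² = (53 - 380)² = (-327)² = 106929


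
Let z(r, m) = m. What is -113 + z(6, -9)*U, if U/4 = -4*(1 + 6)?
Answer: 895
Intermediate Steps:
U = -112 (U = 4*(-4*(1 + 6)) = 4*(-4*7) = 4*(-28) = -112)
-113 + z(6, -9)*U = -113 - 9*(-112) = -113 + 1008 = 895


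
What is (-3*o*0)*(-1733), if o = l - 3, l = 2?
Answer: 0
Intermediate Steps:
o = -1 (o = 2 - 3 = -1)
(-3*o*0)*(-1733) = (-3*(-1)*0)*(-1733) = (3*0)*(-1733) = 0*(-1733) = 0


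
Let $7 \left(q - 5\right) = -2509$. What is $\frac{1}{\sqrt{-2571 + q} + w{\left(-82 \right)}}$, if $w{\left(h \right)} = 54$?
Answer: $\frac{378}{40883} - \frac{i \sqrt{143297}}{40883} \approx 0.0092459 - 0.0092593 i$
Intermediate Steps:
$q = - \frac{2474}{7}$ ($q = 5 + \frac{1}{7} \left(-2509\right) = 5 - \frac{2509}{7} = - \frac{2474}{7} \approx -353.43$)
$\frac{1}{\sqrt{-2571 + q} + w{\left(-82 \right)}} = \frac{1}{\sqrt{-2571 - \frac{2474}{7}} + 54} = \frac{1}{\sqrt{- \frac{20471}{7}} + 54} = \frac{1}{\frac{i \sqrt{143297}}{7} + 54} = \frac{1}{54 + \frac{i \sqrt{143297}}{7}}$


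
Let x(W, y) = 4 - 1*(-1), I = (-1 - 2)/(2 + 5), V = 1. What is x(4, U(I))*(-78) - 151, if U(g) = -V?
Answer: -541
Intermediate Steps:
I = -3/7 ≈ -0.42857
U(g) = -1 (U(g) = -1*1 = -1)
x(W, y) = 5 (x(W, y) = 4 + 1 = 5)
x(4, U(I))*(-78) - 151 = 5*(-78) - 151 = -390 - 151 = -541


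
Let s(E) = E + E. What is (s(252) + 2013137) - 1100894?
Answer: 912747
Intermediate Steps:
s(E) = 2*E
(s(252) + 2013137) - 1100894 = (2*252 + 2013137) - 1100894 = (504 + 2013137) - 1100894 = 2013641 - 1100894 = 912747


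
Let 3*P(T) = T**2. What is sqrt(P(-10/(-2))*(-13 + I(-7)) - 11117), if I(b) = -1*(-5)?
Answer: I*sqrt(100653)/3 ≈ 105.75*I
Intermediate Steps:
I(b) = 5
P(T) = T**2/3
sqrt(P(-10/(-2))*(-13 + I(-7)) - 11117) = sqrt(((-10/(-2))**2/3)*(-13 + 5) - 11117) = sqrt(((-10*(-1/2))**2/3)*(-8) - 11117) = sqrt(((1/3)*5**2)*(-8) - 11117) = sqrt(((1/3)*25)*(-8) - 11117) = sqrt((25/3)*(-8) - 11117) = sqrt(-200/3 - 11117) = sqrt(-33551/3) = I*sqrt(100653)/3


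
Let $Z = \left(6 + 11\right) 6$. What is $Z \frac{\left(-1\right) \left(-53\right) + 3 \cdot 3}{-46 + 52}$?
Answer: $1054$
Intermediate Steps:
$Z = 102$ ($Z = 17 \cdot 6 = 102$)
$Z \frac{\left(-1\right) \left(-53\right) + 3 \cdot 3}{-46 + 52} = 102 \frac{\left(-1\right) \left(-53\right) + 3 \cdot 3}{-46 + 52} = 102 \frac{53 + 9}{6} = 102 \cdot 62 \cdot \frac{1}{6} = 102 \cdot \frac{31}{3} = 1054$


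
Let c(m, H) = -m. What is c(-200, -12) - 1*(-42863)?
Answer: 43063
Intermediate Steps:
c(-200, -12) - 1*(-42863) = -1*(-200) - 1*(-42863) = 200 + 42863 = 43063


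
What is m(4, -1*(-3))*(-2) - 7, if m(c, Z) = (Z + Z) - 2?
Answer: -15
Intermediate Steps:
m(c, Z) = -2 + 2*Z (m(c, Z) = 2*Z - 2 = -2 + 2*Z)
m(4, -1*(-3))*(-2) - 7 = (-2 + 2*(-1*(-3)))*(-2) - 7 = (-2 + 2*3)*(-2) - 7 = (-2 + 6)*(-2) - 7 = 4*(-2) - 7 = -8 - 7 = -15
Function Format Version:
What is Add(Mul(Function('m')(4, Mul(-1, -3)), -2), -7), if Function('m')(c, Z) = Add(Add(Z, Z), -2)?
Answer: -15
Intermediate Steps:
Function('m')(c, Z) = Add(-2, Mul(2, Z)) (Function('m')(c, Z) = Add(Mul(2, Z), -2) = Add(-2, Mul(2, Z)))
Add(Mul(Function('m')(4, Mul(-1, -3)), -2), -7) = Add(Mul(Add(-2, Mul(2, Mul(-1, -3))), -2), -7) = Add(Mul(Add(-2, Mul(2, 3)), -2), -7) = Add(Mul(Add(-2, 6), -2), -7) = Add(Mul(4, -2), -7) = Add(-8, -7) = -15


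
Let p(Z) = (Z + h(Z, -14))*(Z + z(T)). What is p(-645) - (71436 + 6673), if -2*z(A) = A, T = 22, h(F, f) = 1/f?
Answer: 2415405/7 ≈ 3.4506e+5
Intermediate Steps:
z(A) = -A/2
p(Z) = (-11 + Z)*(-1/14 + Z) (p(Z) = (Z + 1/(-14))*(Z - 1/2*22) = (Z - 1/14)*(Z - 11) = (-1/14 + Z)*(-11 + Z) = (-11 + Z)*(-1/14 + Z))
p(-645) - (71436 + 6673) = (11/14 + (-645)**2 - 155/14*(-645)) - (71436 + 6673) = (11/14 + 416025 + 99975/14) - 1*78109 = 2962168/7 - 78109 = 2415405/7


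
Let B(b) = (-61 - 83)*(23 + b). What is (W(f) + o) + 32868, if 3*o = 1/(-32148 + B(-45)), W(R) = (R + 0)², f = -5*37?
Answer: 5833065419/86940 ≈ 67093.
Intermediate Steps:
f = -185
W(R) = R²
B(b) = -3312 - 144*b (B(b) = -144*(23 + b) = -3312 - 144*b)
o = -1/86940 (o = 1/(3*(-32148 + (-3312 - 144*(-45)))) = 1/(3*(-32148 + (-3312 + 6480))) = 1/(3*(-32148 + 3168)) = (⅓)/(-28980) = (⅓)*(-1/28980) = -1/86940 ≈ -1.1502e-5)
(W(f) + o) + 32868 = ((-185)² - 1/86940) + 32868 = (34225 - 1/86940) + 32868 = 2975521499/86940 + 32868 = 5833065419/86940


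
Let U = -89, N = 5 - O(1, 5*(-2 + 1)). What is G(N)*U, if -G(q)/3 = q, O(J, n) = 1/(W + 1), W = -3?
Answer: 2937/2 ≈ 1468.5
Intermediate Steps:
O(J, n) = -1/2 (O(J, n) = 1/(-3 + 1) = 1/(-2) = -1/2)
N = 11/2 (N = 5 - 1*(-1/2) = 5 + 1/2 = 11/2 ≈ 5.5000)
G(q) = -3*q
G(N)*U = -3*11/2*(-89) = -33/2*(-89) = 2937/2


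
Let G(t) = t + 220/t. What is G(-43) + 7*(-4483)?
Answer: -1351452/43 ≈ -31429.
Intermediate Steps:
G(-43) + 7*(-4483) = (-43 + 220/(-43)) + 7*(-4483) = (-43 + 220*(-1/43)) - 31381 = (-43 - 220/43) - 31381 = -2069/43 - 31381 = -1351452/43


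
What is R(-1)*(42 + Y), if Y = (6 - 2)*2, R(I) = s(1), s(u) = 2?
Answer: 100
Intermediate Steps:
R(I) = 2
Y = 8 (Y = 4*2 = 8)
R(-1)*(42 + Y) = 2*(42 + 8) = 2*50 = 100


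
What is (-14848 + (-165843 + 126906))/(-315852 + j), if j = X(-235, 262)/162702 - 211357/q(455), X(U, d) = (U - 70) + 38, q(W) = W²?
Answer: 603886892222250/3546332624270963 ≈ 0.17028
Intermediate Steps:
X(U, d) = -32 + U (X(U, d) = (-70 + U) + 38 = -32 + U)
j = -11481160763/11227793850 (j = (-32 - 235)/162702 - 211357/(455²) = -267*1/162702 - 211357/207025 = -89/54234 - 211357*1/207025 = -89/54234 - 211357/207025 = -11481160763/11227793850 ≈ -1.0226)
(-14848 + (-165843 + 126906))/(-315852 + j) = (-14848 + (-165843 + 126906))/(-315852 - 11481160763/11227793850) = (-14848 - 38937)/(-3546332624270963/11227793850) = -53785*(-11227793850/3546332624270963) = 603886892222250/3546332624270963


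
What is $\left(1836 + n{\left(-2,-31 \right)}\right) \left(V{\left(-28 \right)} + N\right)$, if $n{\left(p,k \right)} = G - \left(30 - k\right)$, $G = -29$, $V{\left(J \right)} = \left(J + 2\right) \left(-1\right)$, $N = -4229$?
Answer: $-7338438$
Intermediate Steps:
$V{\left(J \right)} = -2 - J$ ($V{\left(J \right)} = \left(2 + J\right) \left(-1\right) = -2 - J$)
$n{\left(p,k \right)} = -59 + k$ ($n{\left(p,k \right)} = -29 - \left(30 - k\right) = -29 + \left(-30 + k\right) = -59 + k$)
$\left(1836 + n{\left(-2,-31 \right)}\right) \left(V{\left(-28 \right)} + N\right) = \left(1836 - 90\right) \left(\left(-2 - -28\right) - 4229\right) = \left(1836 - 90\right) \left(\left(-2 + 28\right) - 4229\right) = 1746 \left(26 - 4229\right) = 1746 \left(-4203\right) = -7338438$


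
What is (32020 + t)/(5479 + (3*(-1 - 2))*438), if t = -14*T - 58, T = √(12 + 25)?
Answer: 31962/1537 - 14*√37/1537 ≈ 20.740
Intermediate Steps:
T = √37 ≈ 6.0828
t = -58 - 14*√37 (t = -14*√37 - 58 = -58 - 14*√37 ≈ -143.16)
(32020 + t)/(5479 + (3*(-1 - 2))*438) = (32020 + (-58 - 14*√37))/(5479 + (3*(-1 - 2))*438) = (31962 - 14*√37)/(5479 + (3*(-3))*438) = (31962 - 14*√37)/(5479 - 9*438) = (31962 - 14*√37)/(5479 - 3942) = (31962 - 14*√37)/1537 = (31962 - 14*√37)*(1/1537) = 31962/1537 - 14*√37/1537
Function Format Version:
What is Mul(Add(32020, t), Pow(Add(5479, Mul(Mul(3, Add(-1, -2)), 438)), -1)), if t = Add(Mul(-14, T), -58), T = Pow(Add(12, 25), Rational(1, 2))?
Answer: Add(Rational(31962, 1537), Mul(Rational(-14, 1537), Pow(37, Rational(1, 2)))) ≈ 20.740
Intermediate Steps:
T = Pow(37, Rational(1, 2)) ≈ 6.0828
t = Add(-58, Mul(-14, Pow(37, Rational(1, 2)))) (t = Add(Mul(-14, Pow(37, Rational(1, 2))), -58) = Add(-58, Mul(-14, Pow(37, Rational(1, 2)))) ≈ -143.16)
Mul(Add(32020, t), Pow(Add(5479, Mul(Mul(3, Add(-1, -2)), 438)), -1)) = Mul(Add(32020, Add(-58, Mul(-14, Pow(37, Rational(1, 2))))), Pow(Add(5479, Mul(Mul(3, Add(-1, -2)), 438)), -1)) = Mul(Add(31962, Mul(-14, Pow(37, Rational(1, 2)))), Pow(Add(5479, Mul(Mul(3, -3), 438)), -1)) = Mul(Add(31962, Mul(-14, Pow(37, Rational(1, 2)))), Pow(Add(5479, Mul(-9, 438)), -1)) = Mul(Add(31962, Mul(-14, Pow(37, Rational(1, 2)))), Pow(Add(5479, -3942), -1)) = Mul(Add(31962, Mul(-14, Pow(37, Rational(1, 2)))), Pow(1537, -1)) = Mul(Add(31962, Mul(-14, Pow(37, Rational(1, 2)))), Rational(1, 1537)) = Add(Rational(31962, 1537), Mul(Rational(-14, 1537), Pow(37, Rational(1, 2))))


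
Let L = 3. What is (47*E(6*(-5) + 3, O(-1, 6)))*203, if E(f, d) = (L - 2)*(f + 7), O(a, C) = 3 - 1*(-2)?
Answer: -190820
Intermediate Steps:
O(a, C) = 5 (O(a, C) = 3 + 2 = 5)
E(f, d) = 7 + f (E(f, d) = (3 - 2)*(f + 7) = 1*(7 + f) = 7 + f)
(47*E(6*(-5) + 3, O(-1, 6)))*203 = (47*(7 + (6*(-5) + 3)))*203 = (47*(7 + (-30 + 3)))*203 = (47*(7 - 27))*203 = (47*(-20))*203 = -940*203 = -190820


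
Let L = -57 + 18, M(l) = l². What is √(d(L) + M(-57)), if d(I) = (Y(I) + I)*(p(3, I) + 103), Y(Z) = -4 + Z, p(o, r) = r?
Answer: I*√1999 ≈ 44.71*I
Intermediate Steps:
L = -39
d(I) = (-4 + 2*I)*(103 + I) (d(I) = ((-4 + I) + I)*(I + 103) = (-4 + 2*I)*(103 + I))
√(d(L) + M(-57)) = √((-412 + 2*(-39)² + 202*(-39)) + (-57)²) = √((-412 + 2*1521 - 7878) + 3249) = √((-412 + 3042 - 7878) + 3249) = √(-5248 + 3249) = √(-1999) = I*√1999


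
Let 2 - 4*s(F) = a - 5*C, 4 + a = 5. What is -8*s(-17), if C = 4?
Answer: -42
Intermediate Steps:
a = 1 (a = -4 + 5 = 1)
s(F) = 21/4 (s(F) = ½ - (1 - 5*4)/4 = ½ - (1 - 20)/4 = ½ - ¼*(-19) = ½ + 19/4 = 21/4)
-8*s(-17) = -8*21/4 = -42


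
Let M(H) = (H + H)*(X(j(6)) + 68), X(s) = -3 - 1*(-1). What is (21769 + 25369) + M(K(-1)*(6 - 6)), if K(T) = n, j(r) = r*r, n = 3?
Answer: 47138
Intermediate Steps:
j(r) = r²
X(s) = -2 (X(s) = -3 + 1 = -2)
K(T) = 3
M(H) = 132*H (M(H) = (H + H)*(-2 + 68) = (2*H)*66 = 132*H)
(21769 + 25369) + M(K(-1)*(6 - 6)) = (21769 + 25369) + 132*(3*(6 - 6)) = 47138 + 132*(3*0) = 47138 + 132*0 = 47138 + 0 = 47138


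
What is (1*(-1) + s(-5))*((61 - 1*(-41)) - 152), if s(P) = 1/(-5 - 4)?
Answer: 500/9 ≈ 55.556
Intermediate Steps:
s(P) = -⅑ (s(P) = 1/(-9) = -⅑)
(1*(-1) + s(-5))*((61 - 1*(-41)) - 152) = (1*(-1) - ⅑)*((61 - 1*(-41)) - 152) = (-1 - ⅑)*((61 + 41) - 152) = -10*(102 - 152)/9 = -10/9*(-50) = 500/9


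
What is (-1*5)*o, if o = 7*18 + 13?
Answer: -695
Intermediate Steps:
o = 139 (o = 126 + 13 = 139)
(-1*5)*o = -1*5*139 = -5*139 = -695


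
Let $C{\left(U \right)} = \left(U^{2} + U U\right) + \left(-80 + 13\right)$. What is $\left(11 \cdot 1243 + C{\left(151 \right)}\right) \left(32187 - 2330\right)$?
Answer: $1767773256$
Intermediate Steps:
$C{\left(U \right)} = -67 + 2 U^{2}$ ($C{\left(U \right)} = \left(U^{2} + U^{2}\right) - 67 = 2 U^{2} - 67 = -67 + 2 U^{2}$)
$\left(11 \cdot 1243 + C{\left(151 \right)}\right) \left(32187 - 2330\right) = \left(11 \cdot 1243 - \left(67 - 2 \cdot 151^{2}\right)\right) \left(32187 - 2330\right) = \left(13673 + \left(-67 + 2 \cdot 22801\right)\right) 29857 = \left(13673 + \left(-67 + 45602\right)\right) 29857 = \left(13673 + 45535\right) 29857 = 59208 \cdot 29857 = 1767773256$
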